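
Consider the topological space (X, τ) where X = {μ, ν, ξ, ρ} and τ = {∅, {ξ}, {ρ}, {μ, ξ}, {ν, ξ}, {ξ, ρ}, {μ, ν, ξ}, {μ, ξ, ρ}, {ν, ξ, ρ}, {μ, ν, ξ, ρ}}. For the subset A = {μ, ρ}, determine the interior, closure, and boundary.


int(A) = {ρ}, cl(A) = {μ, ρ}, ∂A = {μ}.

Closed sets in (X, τ) are complements of opens:
  closed(X, τ) = {∅, {μ}, {ν}, {ρ}, {μ, ν}, {μ, ρ}, {ν, ρ}, {μ, ν, ξ}, {μ, ν, ρ}, {μ, ν, ξ, ρ}}.
int(A) = ⋃ {U ∈ τ : U ⊆ A}. Opens contained in A: ∅, {ρ}.
Taking the union of these: int(A) = {ρ}.
cl(A) = ⋂ {C closed : A ⊆ C}. Closed sets containing A: {μ, ρ}, {μ, ν, ρ}, {μ, ν, ξ, ρ}.
Intersecting these: cl(A) = {μ, ρ}.
∂A = cl(A) ∖ int(A) = {μ, ρ} ∖ {ρ} = {μ}.


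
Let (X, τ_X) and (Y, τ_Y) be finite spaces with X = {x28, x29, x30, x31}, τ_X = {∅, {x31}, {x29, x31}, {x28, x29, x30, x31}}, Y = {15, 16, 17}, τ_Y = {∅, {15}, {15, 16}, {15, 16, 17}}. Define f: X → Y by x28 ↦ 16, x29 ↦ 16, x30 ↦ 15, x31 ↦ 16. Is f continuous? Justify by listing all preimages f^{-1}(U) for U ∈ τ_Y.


f is NOT continuous.

Compute f^{-1}(U) for each U ∈ τ_Y:
  U = ∅: f^{-1}(U) = ∅ ∈ τ_X ✓.
  U = {15}: f^{-1}(U) = {x30} ∉ τ_X ✗.
  U = {15, 16}: f^{-1}(U) = {x28, x29, x30, x31} ∈ τ_X ✓.
  U = {15, 16, 17}: f^{-1}(U) = {x28, x29, x30, x31} ∈ τ_X ✓.
Found U = {15} with f^{-1}(U) = {x30} not in τ_X. Therefore f is NOT continuous.


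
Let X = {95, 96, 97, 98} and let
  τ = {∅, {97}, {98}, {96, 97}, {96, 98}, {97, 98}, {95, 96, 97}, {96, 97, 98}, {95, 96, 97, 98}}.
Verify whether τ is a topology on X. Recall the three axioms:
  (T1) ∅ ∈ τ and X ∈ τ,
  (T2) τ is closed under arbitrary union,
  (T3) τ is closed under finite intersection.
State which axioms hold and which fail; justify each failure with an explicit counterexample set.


τ is NOT a topology on X.

Axiom (T1): ∅ ∈ τ? Yes; X ∈ τ? Yes.
Axiom (T2/T3): check pairwise unions and intersections of members of τ.
Counterexample for (T3): {96, 97} ∩ {96, 98} = {96} ∉ τ. Therefore τ is NOT a topology.


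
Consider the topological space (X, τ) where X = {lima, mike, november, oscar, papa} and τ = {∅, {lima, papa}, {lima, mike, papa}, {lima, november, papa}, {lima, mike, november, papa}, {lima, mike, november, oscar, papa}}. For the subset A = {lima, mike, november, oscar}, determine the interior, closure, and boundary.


int(A) = ∅, cl(A) = {lima, mike, november, oscar, papa}, ∂A = {lima, mike, november, oscar, papa}.

Closed sets in (X, τ) are complements of opens:
  closed(X, τ) = {∅, {oscar}, {mike, oscar}, {november, oscar}, {mike, november, oscar}, {lima, mike, november, oscar, papa}}.
int(A) = ⋃ {U ∈ τ : U ⊆ A}. Opens contained in A: ∅.
Taking the union of these: int(A) = ∅.
cl(A) = ⋂ {C closed : A ⊆ C}. Closed sets containing A: {lima, mike, november, oscar, papa}.
Intersecting these: cl(A) = {lima, mike, november, oscar, papa}.
∂A = cl(A) ∖ int(A) = {lima, mike, november, oscar, papa} ∖ ∅ = {lima, mike, november, oscar, papa}.


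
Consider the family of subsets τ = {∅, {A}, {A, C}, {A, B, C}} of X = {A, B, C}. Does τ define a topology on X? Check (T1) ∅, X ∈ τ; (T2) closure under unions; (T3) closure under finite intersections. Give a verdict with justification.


τ IS a topology on X.

Axiom (T1): ∅ ∈ τ? Yes; X ∈ τ? Yes.
Axiom (T2/T3): check pairwise unions and intersections of members of τ.
All pairwise intersections and unions checked — each lies in τ. Therefore τ satisfies (T1), (T2), (T3): it IS a topology on X.


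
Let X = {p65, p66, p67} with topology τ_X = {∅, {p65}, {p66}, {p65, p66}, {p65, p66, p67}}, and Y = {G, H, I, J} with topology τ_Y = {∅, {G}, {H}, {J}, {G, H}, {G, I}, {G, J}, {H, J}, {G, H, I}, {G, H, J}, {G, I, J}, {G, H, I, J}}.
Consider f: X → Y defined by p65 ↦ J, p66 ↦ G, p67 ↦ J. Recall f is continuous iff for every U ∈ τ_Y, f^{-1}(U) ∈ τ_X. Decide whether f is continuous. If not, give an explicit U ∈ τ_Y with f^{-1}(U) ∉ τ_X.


f is NOT continuous.

Compute f^{-1}(U) for each U ∈ τ_Y:
  U = ∅: f^{-1}(U) = ∅ ∈ τ_X ✓.
  U = {G}: f^{-1}(U) = {p66} ∈ τ_X ✓.
  U = {H}: f^{-1}(U) = ∅ ∈ τ_X ✓.
  U = {J}: f^{-1}(U) = {p65, p67} ∉ τ_X ✗.
  U = {G, H}: f^{-1}(U) = {p66} ∈ τ_X ✓.
  U = {G, I}: f^{-1}(U) = {p66} ∈ τ_X ✓.
  U = {G, J}: f^{-1}(U) = {p65, p66, p67} ∈ τ_X ✓.
  U = {H, J}: f^{-1}(U) = {p65, p67} ∉ τ_X ✗.
  U = {G, H, I}: f^{-1}(U) = {p66} ∈ τ_X ✓.
  U = {G, H, J}: f^{-1}(U) = {p65, p66, p67} ∈ τ_X ✓.
  U = {G, I, J}: f^{-1}(U) = {p65, p66, p67} ∈ τ_X ✓.
  U = {G, H, I, J}: f^{-1}(U) = {p65, p66, p67} ∈ τ_X ✓.
Found U = {J} with f^{-1}(U) = {p65, p67} not in τ_X. Therefore f is NOT continuous.


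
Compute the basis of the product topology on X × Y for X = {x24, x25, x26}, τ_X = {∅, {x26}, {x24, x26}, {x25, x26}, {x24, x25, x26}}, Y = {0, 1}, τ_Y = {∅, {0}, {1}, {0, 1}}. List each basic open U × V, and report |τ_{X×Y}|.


Basis B = {∅ × ∅, {x26} × {0}, {x26} × {1}, {x24, x26} × {0}, {x24, x26} × {1}, {x25, x26} × {0}, {x25, x26} × {1}, {x26} × {0, 1}, {x24, x25, x26} × {0}, {x24, x25, x26} × {1}, {x24, x26} × {0, 1}, {x25, x26} × {0, 1}, {x24, x25, x26} × {0, 1}}; |τ_{X×Y}| = 25.

Enumerate products U × V with U ∈ τ_X, V ∈ τ_Y (deduplicated):
  ∅ × ∅ = {} (∅)
  {x26} × {0} = {(x26,0)}
  {x26} × {1} = {(x26,1)}
  {x24, x26} × {0} = {(x24,0), (x26,0)}
  {x24, x26} × {1} = {(x24,1), (x26,1)}
  {x25, x26} × {0} = {(x25,0), (x26,0)}
  {x25, x26} × {1} = {(x25,1), (x26,1)}
  {x26} × {0, 1} = {(x26,0), (x26,1)}
  {x24, x25, x26} × {0} = {(x24,0), (x25,0), (x26,0)}
  {x24, x25, x26} × {1} = {(x24,1), (x25,1), (x26,1)}
  {x24, x26} × {0, 1} = {(x24,0), (x24,1), (x26,0), (x26,1)}
  {x25, x26} × {0, 1} = {(x25,0), (x25,1), (x26,0), (x26,1)}
  {x24, x25, x26} × {0, 1} = {(x24,0), (x24,1), (x25,0), (x25,1), (x26,0), (x26,1)}
These 13 distinct sets form the basis B.
Close under arbitrary unions to get τ_{X×Y}; counting gives |τ_{X×Y}| = 25.


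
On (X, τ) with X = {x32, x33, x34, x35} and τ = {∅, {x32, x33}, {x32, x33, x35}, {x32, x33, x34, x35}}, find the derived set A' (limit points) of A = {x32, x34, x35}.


A' = {x33, x34, x35}

For each x ∈ X, list the open sets U ∈ τ with x ∈ U, then check whether U ∩ (A ∖ {x}) ≠ ∅ for every such U.
  x = x32: open {x32, x33} ∋ x has {x32, x33} ∩ (A ∖ {x32}) = ∅, so x is NOT a limit point.
  x = x33: opens ∋ x are {x32, x33}, {x32, x33, x35}, {x32, x33, x34, x35}; each meets A ∖ {x33}, so x IS a limit point.
  x = x34: opens ∋ x are {x32, x33, x34, x35}; each meets A ∖ {x34}, so x IS a limit point.
  x = x35: opens ∋ x are {x32, x33, x35}, {x32, x33, x34, x35}; each meets A ∖ {x35}, so x IS a limit point.
Collecting: A' = {x33, x34, x35}.


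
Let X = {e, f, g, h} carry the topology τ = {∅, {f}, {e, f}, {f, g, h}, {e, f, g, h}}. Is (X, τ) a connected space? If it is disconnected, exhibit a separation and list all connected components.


(X, τ) is connected.

Find clopen sets (U ∈ τ with X ∖ U ∈ τ):
  U = ∅, X ∖ U = {e, f, g, h} — both open, so U is clopen.
  U = {e, f, g, h}, X ∖ U = ∅ — both open, so U is clopen.
Only trivial clopens (∅ and X) exist, so (X, τ) is connected.
Compute connected components by grouping points that agree on all clopens:
  component: {e, f, g, h}


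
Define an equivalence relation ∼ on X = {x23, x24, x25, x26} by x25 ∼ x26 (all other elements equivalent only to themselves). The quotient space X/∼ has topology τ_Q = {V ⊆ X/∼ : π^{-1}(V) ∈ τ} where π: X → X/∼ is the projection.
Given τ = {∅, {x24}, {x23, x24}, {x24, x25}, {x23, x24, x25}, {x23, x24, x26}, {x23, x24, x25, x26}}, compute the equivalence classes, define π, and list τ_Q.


X/∼ = {[x23], [x24], [x25=x26]}; |τ_Q| = 4.

Equivalence classes: [x23], [x24], [x25=x26].
Quotient map π: X → X/∼ sends x23 ↦ [x23], x24 ↦ [x24], x25 ↦ [x25=x26], x26 ↦ [x25=x26].
For each subset V ⊆ X/∼, compute π^{-1}(V) ⊆ X and check whether π^{-1}(V) ∈ τ. V is open in τ_Q iff π^{-1}(V) ∈ τ.
  V = {}: π^{-1}(V) = ∅ ∈ τ ✓.
  V = {[x23]}: π^{-1}(V) = {x23} ∉ τ ✗.
  V = {[x24]}: π^{-1}(V) = {x24} ∈ τ ✓.
  V = {[x23], [x24]}: π^{-1}(V) = {x23, x24} ∈ τ ✓.
  V = {[x25=x26]}: π^{-1}(V) = {x25, x26} ∉ τ ✗.
  V = {[x23], [x25=x26]}: π^{-1}(V) = {x23, x25, x26} ∉ τ ✗.
  V = {[x24], [x25=x26]}: π^{-1}(V) = {x24, x25, x26} ∉ τ ✗.
  V = {[x23], [x24], [x25=x26]}: π^{-1}(V) = {x23, x24, x25, x26} ∈ τ ✓.
Open sets in the quotient: τ_Q = {{}, {[x24]}, {[x23], [x24]}, {[x23], [x24], [x25=x26]}} (4 elements).


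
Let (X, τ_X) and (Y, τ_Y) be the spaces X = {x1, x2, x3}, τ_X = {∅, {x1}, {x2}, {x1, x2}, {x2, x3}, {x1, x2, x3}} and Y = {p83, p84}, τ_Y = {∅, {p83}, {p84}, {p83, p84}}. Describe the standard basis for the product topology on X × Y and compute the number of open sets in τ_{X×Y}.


Basis B = {∅ × ∅, {x1} × {p83}, {x1} × {p84}, {x2} × {p83}, {x2} × {p84}, {x1} × {p83, p84}, {x1, x2} × {p83}, {x1, x2} × {p84}, {x2} × {p83, p84}, {x2, x3} × {p83}, {x2, x3} × {p84}, {x1, x2, x3} × {p83}, {x1, x2, x3} × {p84}, {x1, x2} × {p83, p84}, {x2, x3} × {p83, p84}, {x1, x2, x3} × {p83, p84}}; |τ_{X×Y}| = 36.

Enumerate products U × V with U ∈ τ_X, V ∈ τ_Y (deduplicated):
  ∅ × ∅ = {} (∅)
  {x1} × {p83} = {(x1,p83)}
  {x1} × {p84} = {(x1,p84)}
  {x2} × {p83} = {(x2,p83)}
  {x2} × {p84} = {(x2,p84)}
  {x1} × {p83, p84} = {(x1,p83), (x1,p84)}
  {x1, x2} × {p83} = {(x1,p83), (x2,p83)}
  {x1, x2} × {p84} = {(x1,p84), (x2,p84)}
  {x2} × {p83, p84} = {(x2,p83), (x2,p84)}
  {x2, x3} × {p83} = {(x2,p83), (x3,p83)}
  {x2, x3} × {p84} = {(x2,p84), (x3,p84)}
  {x1, x2, x3} × {p83} = {(x1,p83), (x2,p83), (x3,p83)}
  {x1, x2, x3} × {p84} = {(x1,p84), (x2,p84), (x3,p84)}
  {x1, x2} × {p83, p84} = {(x1,p83), (x1,p84), (x2,p83), (x2,p84)}
  {x2, x3} × {p83, p84} = {(x2,p83), (x2,p84), (x3,p83), (x3,p84)}
  {x1, x2, x3} × {p83, p84} = {(x1,p83), (x1,p84), (x2,p83), (x2,p84), (x3,p83), (x3,p84)}
These 16 distinct sets form the basis B.
Close under arbitrary unions to get τ_{X×Y}; counting gives |τ_{X×Y}| = 36.


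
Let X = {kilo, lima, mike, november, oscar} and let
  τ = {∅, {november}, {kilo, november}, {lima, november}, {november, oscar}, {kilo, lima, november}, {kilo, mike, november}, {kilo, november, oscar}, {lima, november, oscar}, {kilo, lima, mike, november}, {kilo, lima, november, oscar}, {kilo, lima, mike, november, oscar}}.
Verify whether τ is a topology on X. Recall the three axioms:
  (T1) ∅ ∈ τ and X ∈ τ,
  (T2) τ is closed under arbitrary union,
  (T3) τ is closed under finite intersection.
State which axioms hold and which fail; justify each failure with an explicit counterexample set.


τ is NOT a topology on X.

Axiom (T1): ∅ ∈ τ? Yes; X ∈ τ? Yes.
Axiom (T2/T3): check pairwise unions and intersections of members of τ.
Counterexample for (T2): {november, oscar} ∪ {kilo, mike, november} = {kilo, mike, november, oscar} ∉ τ. Therefore τ is NOT a topology.


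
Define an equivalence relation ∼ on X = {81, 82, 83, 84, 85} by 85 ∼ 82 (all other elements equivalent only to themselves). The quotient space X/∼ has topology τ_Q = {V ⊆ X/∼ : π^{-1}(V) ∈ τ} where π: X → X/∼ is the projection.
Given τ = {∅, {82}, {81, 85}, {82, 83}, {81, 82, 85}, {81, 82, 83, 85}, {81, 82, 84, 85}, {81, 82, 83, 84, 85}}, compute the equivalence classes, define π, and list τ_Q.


X/∼ = {[81], [82=85], [83], [84]}; |τ_Q| = 5.

Equivalence classes: [81], [82=85], [83], [84].
Quotient map π: X → X/∼ sends 81 ↦ [81], 82 ↦ [82=85], 83 ↦ [83], 84 ↦ [84], 85 ↦ [82=85].
For each subset V ⊆ X/∼, compute π^{-1}(V) ⊆ X and check whether π^{-1}(V) ∈ τ. V is open in τ_Q iff π^{-1}(V) ∈ τ.
  V = {}: π^{-1}(V) = ∅ ∈ τ ✓.
  V = {[81]}: π^{-1}(V) = {81} ∉ τ ✗.
  V = {[82=85]}: π^{-1}(V) = {82, 85} ∉ τ ✗.
  V = {[81], [82=85]}: π^{-1}(V) = {81, 82, 85} ∈ τ ✓.
  V = {[83]}: π^{-1}(V) = {83} ∉ τ ✗.
  V = {[81], [83]}: π^{-1}(V) = {81, 83} ∉ τ ✗.
  V = {[82=85], [83]}: π^{-1}(V) = {82, 83, 85} ∉ τ ✗.
  V = {[81], [82=85], [83]}: π^{-1}(V) = {81, 82, 83, 85} ∈ τ ✓.
  V = {[84]}: π^{-1}(V) = {84} ∉ τ ✗.
  V = {[81], [84]}: π^{-1}(V) = {81, 84} ∉ τ ✗.
  V = {[82=85], [84]}: π^{-1}(V) = {82, 84, 85} ∉ τ ✗.
  V = {[81], [82=85], [84]}: π^{-1}(V) = {81, 82, 84, 85} ∈ τ ✓.
  V = {[83], [84]}: π^{-1}(V) = {83, 84} ∉ τ ✗.
  V = {[81], [83], [84]}: π^{-1}(V) = {81, 83, 84} ∉ τ ✗.
  V = {[82=85], [83], [84]}: π^{-1}(V) = {82, 83, 84, 85} ∉ τ ✗.
  V = {[81], [82=85], [83], [84]}: π^{-1}(V) = {81, 82, 83, 84, 85} ∈ τ ✓.
Open sets in the quotient: τ_Q = {{}, {[81], [82=85]}, {[81], [82=85], [83]}, {[81], [82=85], [84]}, {[81], [82=85], [83], [84]}} (5 elements).


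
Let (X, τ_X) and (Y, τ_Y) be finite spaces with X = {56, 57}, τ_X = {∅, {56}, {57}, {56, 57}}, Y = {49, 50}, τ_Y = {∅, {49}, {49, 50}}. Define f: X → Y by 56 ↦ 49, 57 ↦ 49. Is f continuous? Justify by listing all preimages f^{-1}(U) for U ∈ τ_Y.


f IS continuous.

Compute f^{-1}(U) for each U ∈ τ_Y:
  U = ∅: f^{-1}(U) = ∅ ∈ τ_X ✓.
  U = {49}: f^{-1}(U) = {56, 57} ∈ τ_X ✓.
  U = {49, 50}: f^{-1}(U) = {56, 57} ∈ τ_X ✓.
Every preimage lies in τ_X, so f IS continuous.


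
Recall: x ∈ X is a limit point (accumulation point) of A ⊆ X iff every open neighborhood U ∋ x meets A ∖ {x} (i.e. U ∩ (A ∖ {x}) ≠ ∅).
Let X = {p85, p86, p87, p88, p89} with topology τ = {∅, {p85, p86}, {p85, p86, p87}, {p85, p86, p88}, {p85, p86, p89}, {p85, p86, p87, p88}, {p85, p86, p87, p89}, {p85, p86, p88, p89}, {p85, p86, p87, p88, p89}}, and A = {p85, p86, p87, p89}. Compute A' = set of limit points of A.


A' = {p85, p86, p87, p88, p89}

For each x ∈ X, list the open sets U ∈ τ with x ∈ U, then check whether U ∩ (A ∖ {x}) ≠ ∅ for every such U.
  x = p85: opens ∋ x are {p85, p86}, {p85, p86, p87}, {p85, p86, p88}, {p85, p86, p89}, {p85, p86, p87, p88}, {p85, p86, p87, p89}, {p85, p86, p88, p89}, {p85, p86, p87, p88, p89}; each meets A ∖ {p85}, so x IS a limit point.
  x = p86: opens ∋ x are {p85, p86}, {p85, p86, p87}, {p85, p86, p88}, {p85, p86, p89}, {p85, p86, p87, p88}, {p85, p86, p87, p89}, {p85, p86, p88, p89}, {p85, p86, p87, p88, p89}; each meets A ∖ {p86}, so x IS a limit point.
  x = p87: opens ∋ x are {p85, p86, p87}, {p85, p86, p87, p88}, {p85, p86, p87, p89}, {p85, p86, p87, p88, p89}; each meets A ∖ {p87}, so x IS a limit point.
  x = p88: opens ∋ x are {p85, p86, p88}, {p85, p86, p87, p88}, {p85, p86, p88, p89}, {p85, p86, p87, p88, p89}; each meets A ∖ {p88}, so x IS a limit point.
  x = p89: opens ∋ x are {p85, p86, p89}, {p85, p86, p87, p89}, {p85, p86, p88, p89}, {p85, p86, p87, p88, p89}; each meets A ∖ {p89}, so x IS a limit point.
Collecting: A' = {p85, p86, p87, p88, p89}.


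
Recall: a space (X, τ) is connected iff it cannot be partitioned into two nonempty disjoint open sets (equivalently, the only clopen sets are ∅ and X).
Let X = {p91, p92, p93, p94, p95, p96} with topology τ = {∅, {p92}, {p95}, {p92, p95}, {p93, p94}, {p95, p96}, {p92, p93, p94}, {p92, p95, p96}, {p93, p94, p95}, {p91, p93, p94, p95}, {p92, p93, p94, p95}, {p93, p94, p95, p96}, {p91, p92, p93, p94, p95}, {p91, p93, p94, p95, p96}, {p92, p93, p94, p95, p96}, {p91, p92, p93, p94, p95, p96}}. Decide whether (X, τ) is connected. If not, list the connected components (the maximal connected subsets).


(X, τ) is disconnected; components = [{p92}, {p91, p93, p94, p95, p96}].

Find clopen sets (U ∈ τ with X ∖ U ∈ τ):
  U = ∅, X ∖ U = {p91, p92, p93, p94, p95, p96} — both open, so U is clopen.
  U = {p92}, X ∖ U = {p91, p93, p94, p95, p96} — both open, so U is clopen.
  U = {p91, p93, p94, p95, p96}, X ∖ U = {p92} — both open, so U is clopen.
  U = {p91, p92, p93, p94, p95, p96}, X ∖ U = ∅ — both open, so U is clopen.
Nontrivial clopen(s) exist: e.g. {p92}. So (X, τ) is disconnected.
Compute connected components by grouping points that agree on all clopens:
  component: {p92}
  component: {p91, p93, p94, p95, p96}


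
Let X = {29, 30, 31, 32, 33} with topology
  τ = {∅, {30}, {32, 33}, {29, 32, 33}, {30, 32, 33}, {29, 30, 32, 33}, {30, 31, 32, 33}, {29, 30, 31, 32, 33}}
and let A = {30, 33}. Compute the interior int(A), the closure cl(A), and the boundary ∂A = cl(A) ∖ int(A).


int(A) = {30}, cl(A) = {29, 30, 31, 32, 33}, ∂A = {29, 31, 32, 33}.

Closed sets in (X, τ) are complements of opens:
  closed(X, τ) = {∅, {29}, {31}, {29, 31}, {30, 31}, {29, 30, 31}, {29, 31, 32, 33}, {29, 30, 31, 32, 33}}.
int(A) = ⋃ {U ∈ τ : U ⊆ A}. Opens contained in A: ∅, {30}.
Taking the union of these: int(A) = {30}.
cl(A) = ⋂ {C closed : A ⊆ C}. Closed sets containing A: {29, 30, 31, 32, 33}.
Intersecting these: cl(A) = {29, 30, 31, 32, 33}.
∂A = cl(A) ∖ int(A) = {29, 30, 31, 32, 33} ∖ {30} = {29, 31, 32, 33}.


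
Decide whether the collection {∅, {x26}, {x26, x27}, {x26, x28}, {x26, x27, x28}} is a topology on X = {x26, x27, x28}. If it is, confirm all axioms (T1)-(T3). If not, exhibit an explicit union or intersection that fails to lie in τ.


τ IS a topology on X.

Axiom (T1): ∅ ∈ τ? Yes; X ∈ τ? Yes.
Axiom (T2/T3): check pairwise unions and intersections of members of τ.
All pairwise intersections and unions checked — each lies in τ. Therefore τ satisfies (T1), (T2), (T3): it IS a topology on X.


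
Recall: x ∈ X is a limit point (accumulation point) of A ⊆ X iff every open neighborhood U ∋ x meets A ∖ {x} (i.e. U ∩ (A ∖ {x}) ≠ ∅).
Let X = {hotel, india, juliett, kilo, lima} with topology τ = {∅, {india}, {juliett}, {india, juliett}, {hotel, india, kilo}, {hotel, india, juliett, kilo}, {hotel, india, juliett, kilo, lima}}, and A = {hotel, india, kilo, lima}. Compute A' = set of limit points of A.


A' = {hotel, kilo, lima}

For each x ∈ X, list the open sets U ∈ τ with x ∈ U, then check whether U ∩ (A ∖ {x}) ≠ ∅ for every such U.
  x = hotel: opens ∋ x are {hotel, india, kilo}, {hotel, india, juliett, kilo}, {hotel, india, juliett, kilo, lima}; each meets A ∖ {hotel}, so x IS a limit point.
  x = india: open {india} ∋ x has {india} ∩ (A ∖ {india}) = ∅, so x is NOT a limit point.
  x = juliett: open {juliett} ∋ x has {juliett} ∩ (A ∖ {juliett}) = ∅, so x is NOT a limit point.
  x = kilo: opens ∋ x are {hotel, india, kilo}, {hotel, india, juliett, kilo}, {hotel, india, juliett, kilo, lima}; each meets A ∖ {kilo}, so x IS a limit point.
  x = lima: opens ∋ x are {hotel, india, juliett, kilo, lima}; each meets A ∖ {lima}, so x IS a limit point.
Collecting: A' = {hotel, kilo, lima}.


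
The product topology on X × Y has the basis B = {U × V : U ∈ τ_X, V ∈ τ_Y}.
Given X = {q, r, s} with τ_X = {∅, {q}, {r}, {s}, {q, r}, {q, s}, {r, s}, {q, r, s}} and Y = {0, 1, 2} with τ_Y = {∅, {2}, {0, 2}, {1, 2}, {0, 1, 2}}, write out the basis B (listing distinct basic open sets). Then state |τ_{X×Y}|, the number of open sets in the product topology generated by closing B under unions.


Basis B = {∅ × ∅, {q} × {2}, {r} × {2}, {s} × {2}, {q} × {0, 2}, {q} × {1, 2}, {q, r} × {2}, {q, s} × {2}, {r} × {0, 2}, {r} × {1, 2}, {r, s} × {2}, {s} × {0, 2}, {s} × {1, 2}, {q} × {0, 1, 2}, {q, r, s} × {2}, {r} × {0, 1, 2}, {s} × {0, 1, 2}, {q, r} × {0, 2}, {q, s} × {0, 2}, {q, r} × {1, 2}, {q, s} × {1, 2}, {r, s} × {0, 2}, {r, s} × {1, 2}, {q, r} × {0, 1, 2}, {q, s} × {0, 1, 2}, {q, r, s} × {0, 2}, {q, r, s} × {1, 2}, {r, s} × {0, 1, 2}, {q, r, s} × {0, 1, 2}}; |τ_{X×Y}| = 125.

Enumerate products U × V with U ∈ τ_X, V ∈ τ_Y (deduplicated):
  ∅ × ∅ = {} (∅)
  {q} × {2} = {(q,2)}
  {r} × {2} = {(r,2)}
  {s} × {2} = {(s,2)}
  {q} × {0, 2} = {(q,0), (q,2)}
  {q} × {1, 2} = {(q,1), (q,2)}
  {q, r} × {2} = {(q,2), (r,2)}
  {q, s} × {2} = {(q,2), (s,2)}
  {r} × {0, 2} = {(r,0), (r,2)}
  {r} × {1, 2} = {(r,1), (r,2)}
  {r, s} × {2} = {(r,2), (s,2)}
  {s} × {0, 2} = {(s,0), (s,2)}
  {s} × {1, 2} = {(s,1), (s,2)}
  {q} × {0, 1, 2} = {(q,0), (q,1), (q,2)}
  {q, r, s} × {2} = {(q,2), (r,2), (s,2)}
  {r} × {0, 1, 2} = {(r,0), (r,1), (r,2)}
  {s} × {0, 1, 2} = {(s,0), (s,1), (s,2)}
  {q, r} × {0, 2} = {(q,0), (q,2), (r,0), (r,2)}
  {q, s} × {0, 2} = {(q,0), (q,2), (s,0), (s,2)}
  {q, r} × {1, 2} = {(q,1), (q,2), (r,1), (r,2)}
  {q, s} × {1, 2} = {(q,1), (q,2), (s,1), (s,2)}
  {r, s} × {0, 2} = {(r,0), (r,2), (s,0), (s,2)}
  {r, s} × {1, 2} = {(r,1), (r,2), (s,1), (s,2)}
  {q, r} × {0, 1, 2} = {(q,0), (q,1), (q,2), (r,0), (r,1), (r,2)}
  {q, s} × {0, 1, 2} = {(q,0), (q,1), (q,2), (s,0), (s,1), (s,2)}
  {q, r, s} × {0, 2} = {(q,0), (q,2), (r,0), (r,2), (s,0), (s,2)}
  {q, r, s} × {1, 2} = {(q,1), (q,2), (r,1), (r,2), (s,1), (s,2)}
  {r, s} × {0, 1, 2} = {(r,0), (r,1), (r,2), (s,0), (s,1), (s,2)}
  {q, r, s} × {0, 1, 2} = {(q,0), (q,1), (q,2), (r,0), (r,1), (r,2), (s,0), (s,1), (s,2)}
These 29 distinct sets form the basis B.
Close under arbitrary unions to get τ_{X×Y}; counting gives |τ_{X×Y}| = 125.


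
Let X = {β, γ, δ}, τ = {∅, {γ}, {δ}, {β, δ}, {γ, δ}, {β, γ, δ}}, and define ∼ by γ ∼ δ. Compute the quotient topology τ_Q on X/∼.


X/∼ = {[β], [γ=δ]}; |τ_Q| = 3.

Equivalence classes: [β], [γ=δ].
Quotient map π: X → X/∼ sends β ↦ [β], γ ↦ [γ=δ], δ ↦ [γ=δ].
For each subset V ⊆ X/∼, compute π^{-1}(V) ⊆ X and check whether π^{-1}(V) ∈ τ. V is open in τ_Q iff π^{-1}(V) ∈ τ.
  V = {}: π^{-1}(V) = ∅ ∈ τ ✓.
  V = {[β]}: π^{-1}(V) = {β} ∉ τ ✗.
  V = {[γ=δ]}: π^{-1}(V) = {γ, δ} ∈ τ ✓.
  V = {[β], [γ=δ]}: π^{-1}(V) = {β, γ, δ} ∈ τ ✓.
Open sets in the quotient: τ_Q = {{}, {[γ=δ]}, {[β], [γ=δ]}} (3 elements).


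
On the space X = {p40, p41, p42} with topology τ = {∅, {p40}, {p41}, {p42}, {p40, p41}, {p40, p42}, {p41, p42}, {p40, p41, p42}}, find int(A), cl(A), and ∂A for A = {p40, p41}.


int(A) = {p40, p41}, cl(A) = {p40, p41}, ∂A = ∅.

Closed sets in (X, τ) are complements of opens:
  closed(X, τ) = {∅, {p40}, {p41}, {p42}, {p40, p41}, {p40, p42}, {p41, p42}, {p40, p41, p42}}.
int(A) = ⋃ {U ∈ τ : U ⊆ A}. Opens contained in A: ∅, {p40}, {p41}, {p40, p41}.
Taking the union of these: int(A) = {p40, p41}.
cl(A) = ⋂ {C closed : A ⊆ C}. Closed sets containing A: {p40, p41}, {p40, p41, p42}.
Intersecting these: cl(A) = {p40, p41}.
∂A = cl(A) ∖ int(A) = {p40, p41} ∖ {p40, p41} = ∅.


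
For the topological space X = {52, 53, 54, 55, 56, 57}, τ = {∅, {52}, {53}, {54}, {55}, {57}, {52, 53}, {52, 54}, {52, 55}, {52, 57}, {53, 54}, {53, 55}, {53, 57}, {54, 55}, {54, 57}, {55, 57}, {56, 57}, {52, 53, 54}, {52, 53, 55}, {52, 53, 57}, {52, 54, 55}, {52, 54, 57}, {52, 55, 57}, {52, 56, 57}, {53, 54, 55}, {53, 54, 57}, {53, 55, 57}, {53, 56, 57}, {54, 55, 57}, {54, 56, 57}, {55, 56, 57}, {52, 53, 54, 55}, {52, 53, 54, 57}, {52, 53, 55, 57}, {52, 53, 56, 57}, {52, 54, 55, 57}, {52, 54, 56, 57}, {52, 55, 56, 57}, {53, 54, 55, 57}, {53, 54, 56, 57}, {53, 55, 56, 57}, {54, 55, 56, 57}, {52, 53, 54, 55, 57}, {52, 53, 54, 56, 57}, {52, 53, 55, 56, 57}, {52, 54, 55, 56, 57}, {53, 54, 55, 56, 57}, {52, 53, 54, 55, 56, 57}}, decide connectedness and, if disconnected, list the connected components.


(X, τ) is disconnected; components = [{52}, {53}, {54}, {55}, {56, 57}].

Find clopen sets (U ∈ τ with X ∖ U ∈ τ):
  U = ∅, X ∖ U = {52, 53, 54, 55, 56, 57} — both open, so U is clopen.
  U = {52}, X ∖ U = {53, 54, 55, 56, 57} — both open, so U is clopen.
  U = {53}, X ∖ U = {52, 54, 55, 56, 57} — both open, so U is clopen.
  U = {54}, X ∖ U = {52, 53, 55, 56, 57} — both open, so U is clopen.
  U = {55}, X ∖ U = {52, 53, 54, 56, 57} — both open, so U is clopen.
  U = {52, 53}, X ∖ U = {54, 55, 56, 57} — both open, so U is clopen.
  U = {52, 54}, X ∖ U = {53, 55, 56, 57} — both open, so U is clopen.
  U = {52, 55}, X ∖ U = {53, 54, 56, 57} — both open, so U is clopen.
  U = {53, 54}, X ∖ U = {52, 55, 56, 57} — both open, so U is clopen.
  U = {53, 55}, X ∖ U = {52, 54, 56, 57} — both open, so U is clopen.
  U = {54, 55}, X ∖ U = {52, 53, 56, 57} — both open, so U is clopen.
  U = {56, 57}, X ∖ U = {52, 53, 54, 55} — both open, so U is clopen.
  U = {52, 53, 54}, X ∖ U = {55, 56, 57} — both open, so U is clopen.
  U = {52, 53, 55}, X ∖ U = {54, 56, 57} — both open, so U is clopen.
  U = {52, 54, 55}, X ∖ U = {53, 56, 57} — both open, so U is clopen.
  U = {52, 56, 57}, X ∖ U = {53, 54, 55} — both open, so U is clopen.
  U = {53, 54, 55}, X ∖ U = {52, 56, 57} — both open, so U is clopen.
  U = {53, 56, 57}, X ∖ U = {52, 54, 55} — both open, so U is clopen.
  U = {54, 56, 57}, X ∖ U = {52, 53, 55} — both open, so U is clopen.
  U = {55, 56, 57}, X ∖ U = {52, 53, 54} — both open, so U is clopen.
  U = {52, 53, 54, 55}, X ∖ U = {56, 57} — both open, so U is clopen.
  U = {52, 53, 56, 57}, X ∖ U = {54, 55} — both open, so U is clopen.
  U = {52, 54, 56, 57}, X ∖ U = {53, 55} — both open, so U is clopen.
  U = {52, 55, 56, 57}, X ∖ U = {53, 54} — both open, so U is clopen.
  U = {53, 54, 56, 57}, X ∖ U = {52, 55} — both open, so U is clopen.
  U = {53, 55, 56, 57}, X ∖ U = {52, 54} — both open, so U is clopen.
  U = {54, 55, 56, 57}, X ∖ U = {52, 53} — both open, so U is clopen.
  U = {52, 53, 54, 56, 57}, X ∖ U = {55} — both open, so U is clopen.
  U = {52, 53, 55, 56, 57}, X ∖ U = {54} — both open, so U is clopen.
  U = {52, 54, 55, 56, 57}, X ∖ U = {53} — both open, so U is clopen.
  U = {53, 54, 55, 56, 57}, X ∖ U = {52} — both open, so U is clopen.
  U = {52, 53, 54, 55, 56, 57}, X ∖ U = ∅ — both open, so U is clopen.
Nontrivial clopen(s) exist: e.g. {52, 55}. So (X, τ) is disconnected.
Compute connected components by grouping points that agree on all clopens:
  component: {52}
  component: {53}
  component: {54}
  component: {55}
  component: {56, 57}


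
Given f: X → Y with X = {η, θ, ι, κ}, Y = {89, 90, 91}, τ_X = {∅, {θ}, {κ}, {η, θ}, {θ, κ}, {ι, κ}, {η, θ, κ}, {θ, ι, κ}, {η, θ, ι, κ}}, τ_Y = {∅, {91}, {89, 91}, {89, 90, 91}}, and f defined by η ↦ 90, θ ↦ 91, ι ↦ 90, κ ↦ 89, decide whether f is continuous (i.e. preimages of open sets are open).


f IS continuous.

Compute f^{-1}(U) for each U ∈ τ_Y:
  U = ∅: f^{-1}(U) = ∅ ∈ τ_X ✓.
  U = {91}: f^{-1}(U) = {θ} ∈ τ_X ✓.
  U = {89, 91}: f^{-1}(U) = {θ, κ} ∈ τ_X ✓.
  U = {89, 90, 91}: f^{-1}(U) = {η, θ, ι, κ} ∈ τ_X ✓.
Every preimage lies in τ_X, so f IS continuous.


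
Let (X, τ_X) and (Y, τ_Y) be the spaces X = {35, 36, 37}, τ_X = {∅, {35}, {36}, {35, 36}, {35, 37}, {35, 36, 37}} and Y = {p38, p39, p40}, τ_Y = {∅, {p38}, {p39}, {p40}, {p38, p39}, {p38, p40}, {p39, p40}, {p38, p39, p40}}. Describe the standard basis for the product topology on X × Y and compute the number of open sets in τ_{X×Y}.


Basis B = {∅ × ∅, {35} × {p38}, {35} × {p39}, {35} × {p40}, {36} × {p38}, {36} × {p39}, {36} × {p40}, {35} × {p38, p39}, {35} × {p38, p40}, {35, 36} × {p38}, {35, 37} × {p38}, {35} × {p39, p40}, {35, 36} × {p39}, {35, 37} × {p39}, {35, 36} × {p40}, {35, 37} × {p40}, {36} × {p38, p39}, {36} × {p38, p40}, {36} × {p39, p40}, {35} × {p38, p39, p40}, {35, 36, 37} × {p38}, {35, 36, 37} × {p39}, {35, 36, 37} × {p40}, {36} × {p38, p39, p40}, {35, 36} × {p38, p39}, {35, 37} × {p38, p39}, {35, 36} × {p38, p40}, {35, 37} × {p38, p40}, {35, 36} × {p39, p40}, {35, 37} × {p39, p40}, {35, 36} × {p38, p39, p40}, {35, 37} × {p38, p39, p40}, {35, 36, 37} × {p38, p39}, {35, 36, 37} × {p38, p40}, {35, 36, 37} × {p39, p40}, {35, 36, 37} × {p38, p39, p40}}; |τ_{X×Y}| = 216.

Enumerate products U × V with U ∈ τ_X, V ∈ τ_Y (deduplicated):
  ∅ × ∅ = {} (∅)
  {35} × {p38} = {(35,p38)}
  {35} × {p39} = {(35,p39)}
  {35} × {p40} = {(35,p40)}
  {36} × {p38} = {(36,p38)}
  {36} × {p39} = {(36,p39)}
  {36} × {p40} = {(36,p40)}
  {35} × {p38, p39} = {(35,p38), (35,p39)}
  {35} × {p38, p40} = {(35,p38), (35,p40)}
  {35, 36} × {p38} = {(35,p38), (36,p38)}
  {35, 37} × {p38} = {(35,p38), (37,p38)}
  {35} × {p39, p40} = {(35,p39), (35,p40)}
  {35, 36} × {p39} = {(35,p39), (36,p39)}
  {35, 37} × {p39} = {(35,p39), (37,p39)}
  {35, 36} × {p40} = {(35,p40), (36,p40)}
  {35, 37} × {p40} = {(35,p40), (37,p40)}
  {36} × {p38, p39} = {(36,p38), (36,p39)}
  {36} × {p38, p40} = {(36,p38), (36,p40)}
  {36} × {p39, p40} = {(36,p39), (36,p40)}
  {35} × {p38, p39, p40} = {(35,p38), (35,p39), (35,p40)}
  {35, 36, 37} × {p38} = {(35,p38), (36,p38), (37,p38)}
  {35, 36, 37} × {p39} = {(35,p39), (36,p39), (37,p39)}
  {35, 36, 37} × {p40} = {(35,p40), (36,p40), (37,p40)}
  {36} × {p38, p39, p40} = {(36,p38), (36,p39), (36,p40)}
  {35, 36} × {p38, p39} = {(35,p38), (35,p39), (36,p38), (36,p39)}
  {35, 37} × {p38, p39} = {(35,p38), (35,p39), (37,p38), (37,p39)}
  {35, 36} × {p38, p40} = {(35,p38), (35,p40), (36,p38), (36,p40)}
  {35, 37} × {p38, p40} = {(35,p38), (35,p40), (37,p38), (37,p40)}
  {35, 36} × {p39, p40} = {(35,p39), (35,p40), (36,p39), (36,p40)}
  {35, 37} × {p39, p40} = {(35,p39), (35,p40), (37,p39), (37,p40)}
  {35, 36} × {p38, p39, p40} = {(35,p38), (35,p39), (35,p40), (36,p38), (36,p39), (36,p40)}
  {35, 37} × {p38, p39, p40} = {(35,p38), (35,p39), (35,p40), (37,p38), (37,p39), (37,p40)}
  {35, 36, 37} × {p38, p39} = {(35,p38), (35,p39), (36,p38), (36,p39), (37,p38), (37,p39)}
  {35, 36, 37} × {p38, p40} = {(35,p38), (35,p40), (36,p38), (36,p40), (37,p38), (37,p40)}
  {35, 36, 37} × {p39, p40} = {(35,p39), (35,p40), (36,p39), (36,p40), (37,p39), (37,p40)}
  {35, 36, 37} × {p38, p39, p40} = {(35,p38), (35,p39), (35,p40), (36,p38), (36,p39), (36,p40), (37,p38), (37,p39), (37,p40)}
These 36 distinct sets form the basis B.
Close under arbitrary unions to get τ_{X×Y}; counting gives |τ_{X×Y}| = 216.


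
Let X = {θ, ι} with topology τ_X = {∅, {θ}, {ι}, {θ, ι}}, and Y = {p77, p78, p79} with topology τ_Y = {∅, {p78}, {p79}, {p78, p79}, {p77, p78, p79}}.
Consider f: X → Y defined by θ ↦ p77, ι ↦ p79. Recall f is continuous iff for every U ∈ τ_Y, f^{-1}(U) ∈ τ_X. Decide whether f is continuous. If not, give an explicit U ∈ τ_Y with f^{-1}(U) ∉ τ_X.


f IS continuous.

Compute f^{-1}(U) for each U ∈ τ_Y:
  U = ∅: f^{-1}(U) = ∅ ∈ τ_X ✓.
  U = {p78}: f^{-1}(U) = ∅ ∈ τ_X ✓.
  U = {p79}: f^{-1}(U) = {ι} ∈ τ_X ✓.
  U = {p78, p79}: f^{-1}(U) = {ι} ∈ τ_X ✓.
  U = {p77, p78, p79}: f^{-1}(U) = {θ, ι} ∈ τ_X ✓.
Every preimage lies in τ_X, so f IS continuous.


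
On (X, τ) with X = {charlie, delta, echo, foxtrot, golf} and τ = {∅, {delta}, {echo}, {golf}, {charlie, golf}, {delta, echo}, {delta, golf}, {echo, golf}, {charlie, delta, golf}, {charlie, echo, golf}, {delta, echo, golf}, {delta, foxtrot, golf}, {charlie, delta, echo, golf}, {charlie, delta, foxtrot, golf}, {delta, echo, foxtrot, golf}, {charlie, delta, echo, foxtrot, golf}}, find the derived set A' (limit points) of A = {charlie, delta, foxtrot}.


A' = {foxtrot}

For each x ∈ X, list the open sets U ∈ τ with x ∈ U, then check whether U ∩ (A ∖ {x}) ≠ ∅ for every such U.
  x = charlie: open {charlie, golf} ∋ x has {charlie, golf} ∩ (A ∖ {charlie}) = ∅, so x is NOT a limit point.
  x = delta: open {delta} ∋ x has {delta} ∩ (A ∖ {delta}) = ∅, so x is NOT a limit point.
  x = echo: open {echo} ∋ x has {echo} ∩ (A ∖ {echo}) = ∅, so x is NOT a limit point.
  x = foxtrot: opens ∋ x are {delta, foxtrot, golf}, {charlie, delta, foxtrot, golf}, {delta, echo, foxtrot, golf}, {charlie, delta, echo, foxtrot, golf}; each meets A ∖ {foxtrot}, so x IS a limit point.
  x = golf: open {golf} ∋ x has {golf} ∩ (A ∖ {golf}) = ∅, so x is NOT a limit point.
Collecting: A' = {foxtrot}.


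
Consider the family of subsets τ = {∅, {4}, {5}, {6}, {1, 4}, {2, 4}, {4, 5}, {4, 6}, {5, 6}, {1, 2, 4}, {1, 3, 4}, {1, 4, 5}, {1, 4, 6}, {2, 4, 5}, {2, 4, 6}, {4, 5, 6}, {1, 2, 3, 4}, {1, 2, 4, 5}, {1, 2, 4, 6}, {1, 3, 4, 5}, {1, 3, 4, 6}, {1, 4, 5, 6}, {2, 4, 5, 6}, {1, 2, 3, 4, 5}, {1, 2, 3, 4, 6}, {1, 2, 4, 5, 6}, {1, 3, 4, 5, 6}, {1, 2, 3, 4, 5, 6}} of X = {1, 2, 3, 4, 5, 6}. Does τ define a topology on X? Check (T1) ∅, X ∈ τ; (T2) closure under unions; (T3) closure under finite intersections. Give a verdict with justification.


τ IS a topology on X.

Axiom (T1): ∅ ∈ τ? Yes; X ∈ τ? Yes.
Axiom (T2/T3): check pairwise unions and intersections of members of τ.
All pairwise intersections and unions checked — each lies in τ. Therefore τ satisfies (T1), (T2), (T3): it IS a topology on X.


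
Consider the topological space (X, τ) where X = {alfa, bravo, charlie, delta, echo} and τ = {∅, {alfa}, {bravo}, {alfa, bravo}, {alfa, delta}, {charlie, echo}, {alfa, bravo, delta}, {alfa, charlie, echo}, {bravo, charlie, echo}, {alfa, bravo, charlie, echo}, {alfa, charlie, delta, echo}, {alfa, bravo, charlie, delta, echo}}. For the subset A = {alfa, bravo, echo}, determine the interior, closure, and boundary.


int(A) = {alfa, bravo}, cl(A) = {alfa, bravo, charlie, delta, echo}, ∂A = {charlie, delta, echo}.

Closed sets in (X, τ) are complements of opens:
  closed(X, τ) = {∅, {bravo}, {delta}, {alfa, delta}, {bravo, delta}, {charlie, echo}, {alfa, bravo, delta}, {bravo, charlie, echo}, {charlie, delta, echo}, {alfa, charlie, delta, echo}, {bravo, charlie, delta, echo}, {alfa, bravo, charlie, delta, echo}}.
int(A) = ⋃ {U ∈ τ : U ⊆ A}. Opens contained in A: ∅, {alfa}, {bravo}, {alfa, bravo}.
Taking the union of these: int(A) = {alfa, bravo}.
cl(A) = ⋂ {C closed : A ⊆ C}. Closed sets containing A: {alfa, bravo, charlie, delta, echo}.
Intersecting these: cl(A) = {alfa, bravo, charlie, delta, echo}.
∂A = cl(A) ∖ int(A) = {alfa, bravo, charlie, delta, echo} ∖ {alfa, bravo} = {charlie, delta, echo}.


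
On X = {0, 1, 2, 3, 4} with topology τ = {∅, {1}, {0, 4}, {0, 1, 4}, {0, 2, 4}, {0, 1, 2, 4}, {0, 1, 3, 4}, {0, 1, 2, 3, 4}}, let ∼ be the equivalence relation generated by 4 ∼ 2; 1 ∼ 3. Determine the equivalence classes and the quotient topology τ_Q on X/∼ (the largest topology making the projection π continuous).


X/∼ = {[0], [1=3], [2=4]}; |τ_Q| = 3.

Equivalence classes: [0], [1=3], [2=4].
Quotient map π: X → X/∼ sends 0 ↦ [0], 1 ↦ [1=3], 2 ↦ [2=4], 3 ↦ [1=3], 4 ↦ [2=4].
For each subset V ⊆ X/∼, compute π^{-1}(V) ⊆ X and check whether π^{-1}(V) ∈ τ. V is open in τ_Q iff π^{-1}(V) ∈ τ.
  V = {}: π^{-1}(V) = ∅ ∈ τ ✓.
  V = {[0]}: π^{-1}(V) = {0} ∉ τ ✗.
  V = {[1=3]}: π^{-1}(V) = {1, 3} ∉ τ ✗.
  V = {[0], [1=3]}: π^{-1}(V) = {0, 1, 3} ∉ τ ✗.
  V = {[2=4]}: π^{-1}(V) = {2, 4} ∉ τ ✗.
  V = {[0], [2=4]}: π^{-1}(V) = {0, 2, 4} ∈ τ ✓.
  V = {[1=3], [2=4]}: π^{-1}(V) = {1, 2, 3, 4} ∉ τ ✗.
  V = {[0], [1=3], [2=4]}: π^{-1}(V) = {0, 1, 2, 3, 4} ∈ τ ✓.
Open sets in the quotient: τ_Q = {{}, {[0], [2=4]}, {[0], [1=3], [2=4]}} (3 elements).


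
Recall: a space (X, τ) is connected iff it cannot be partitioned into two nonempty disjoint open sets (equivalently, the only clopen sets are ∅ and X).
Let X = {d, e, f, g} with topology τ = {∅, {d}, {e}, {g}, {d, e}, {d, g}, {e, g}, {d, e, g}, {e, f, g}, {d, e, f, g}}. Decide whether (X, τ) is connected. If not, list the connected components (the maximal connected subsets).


(X, τ) is disconnected; components = [{d}, {e, f, g}].

Find clopen sets (U ∈ τ with X ∖ U ∈ τ):
  U = ∅, X ∖ U = {d, e, f, g} — both open, so U is clopen.
  U = {d}, X ∖ U = {e, f, g} — both open, so U is clopen.
  U = {e, f, g}, X ∖ U = {d} — both open, so U is clopen.
  U = {d, e, f, g}, X ∖ U = ∅ — both open, so U is clopen.
Nontrivial clopen(s) exist: e.g. {e, f, g}. So (X, τ) is disconnected.
Compute connected components by grouping points that agree on all clopens:
  component: {d}
  component: {e, f, g}


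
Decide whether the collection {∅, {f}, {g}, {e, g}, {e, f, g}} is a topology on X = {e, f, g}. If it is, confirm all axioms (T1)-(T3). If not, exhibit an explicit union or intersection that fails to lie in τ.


τ is NOT a topology on X.

Axiom (T1): ∅ ∈ τ? Yes; X ∈ τ? Yes.
Axiom (T2/T3): check pairwise unions and intersections of members of τ.
Counterexample for (T2): {f} ∪ {g} = {f, g} ∉ τ. Therefore τ is NOT a topology.


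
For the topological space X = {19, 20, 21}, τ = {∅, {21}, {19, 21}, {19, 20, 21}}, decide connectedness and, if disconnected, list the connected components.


(X, τ) is connected.

Find clopen sets (U ∈ τ with X ∖ U ∈ τ):
  U = ∅, X ∖ U = {19, 20, 21} — both open, so U is clopen.
  U = {19, 20, 21}, X ∖ U = ∅ — both open, so U is clopen.
Only trivial clopens (∅ and X) exist, so (X, τ) is connected.
Compute connected components by grouping points that agree on all clopens:
  component: {19, 20, 21}


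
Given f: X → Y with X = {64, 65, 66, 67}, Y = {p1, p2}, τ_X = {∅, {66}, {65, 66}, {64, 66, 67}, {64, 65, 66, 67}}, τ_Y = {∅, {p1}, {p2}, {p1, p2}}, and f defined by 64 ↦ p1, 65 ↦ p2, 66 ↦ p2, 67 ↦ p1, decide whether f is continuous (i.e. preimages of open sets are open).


f is NOT continuous.

Compute f^{-1}(U) for each U ∈ τ_Y:
  U = ∅: f^{-1}(U) = ∅ ∈ τ_X ✓.
  U = {p1}: f^{-1}(U) = {64, 67} ∉ τ_X ✗.
  U = {p2}: f^{-1}(U) = {65, 66} ∈ τ_X ✓.
  U = {p1, p2}: f^{-1}(U) = {64, 65, 66, 67} ∈ τ_X ✓.
Found U = {p1} with f^{-1}(U) = {64, 67} not in τ_X. Therefore f is NOT continuous.


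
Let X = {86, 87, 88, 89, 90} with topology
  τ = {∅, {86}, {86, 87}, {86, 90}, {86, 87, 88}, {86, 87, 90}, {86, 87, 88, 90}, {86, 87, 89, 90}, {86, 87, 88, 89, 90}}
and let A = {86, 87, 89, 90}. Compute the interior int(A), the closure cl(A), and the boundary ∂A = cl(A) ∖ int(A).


int(A) = {86, 87, 89, 90}, cl(A) = {86, 87, 88, 89, 90}, ∂A = {88}.

Closed sets in (X, τ) are complements of opens:
  closed(X, τ) = {∅, {88}, {89}, {88, 89}, {89, 90}, {87, 88, 89}, {88, 89, 90}, {87, 88, 89, 90}, {86, 87, 88, 89, 90}}.
int(A) = ⋃ {U ∈ τ : U ⊆ A}. Opens contained in A: ∅, {86}, {86, 87}, {86, 90}, {86, 87, 90}, {86, 87, 89, 90}.
Taking the union of these: int(A) = {86, 87, 89, 90}.
cl(A) = ⋂ {C closed : A ⊆ C}. Closed sets containing A: {86, 87, 88, 89, 90}.
Intersecting these: cl(A) = {86, 87, 88, 89, 90}.
∂A = cl(A) ∖ int(A) = {86, 87, 88, 89, 90} ∖ {86, 87, 89, 90} = {88}.


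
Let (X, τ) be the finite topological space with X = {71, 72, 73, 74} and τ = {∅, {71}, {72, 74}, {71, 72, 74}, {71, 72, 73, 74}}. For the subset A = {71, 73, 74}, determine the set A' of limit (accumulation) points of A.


A' = {72, 73}

For each x ∈ X, list the open sets U ∈ τ with x ∈ U, then check whether U ∩ (A ∖ {x}) ≠ ∅ for every such U.
  x = 71: open {71} ∋ x has {71} ∩ (A ∖ {71}) = ∅, so x is NOT a limit point.
  x = 72: opens ∋ x are {72, 74}, {71, 72, 74}, {71, 72, 73, 74}; each meets A ∖ {72}, so x IS a limit point.
  x = 73: opens ∋ x are {71, 72, 73, 74}; each meets A ∖ {73}, so x IS a limit point.
  x = 74: open {72, 74} ∋ x has {72, 74} ∩ (A ∖ {74}) = ∅, so x is NOT a limit point.
Collecting: A' = {72, 73}.


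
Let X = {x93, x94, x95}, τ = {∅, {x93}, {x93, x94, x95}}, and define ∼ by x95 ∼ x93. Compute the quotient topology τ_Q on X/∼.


X/∼ = {[x93=x95], [x94]}; |τ_Q| = 2.

Equivalence classes: [x93=x95], [x94].
Quotient map π: X → X/∼ sends x93 ↦ [x93=x95], x94 ↦ [x94], x95 ↦ [x93=x95].
For each subset V ⊆ X/∼, compute π^{-1}(V) ⊆ X and check whether π^{-1}(V) ∈ τ. V is open in τ_Q iff π^{-1}(V) ∈ τ.
  V = {}: π^{-1}(V) = ∅ ∈ τ ✓.
  V = {[x93=x95]}: π^{-1}(V) = {x93, x95} ∉ τ ✗.
  V = {[x94]}: π^{-1}(V) = {x94} ∉ τ ✗.
  V = {[x93=x95], [x94]}: π^{-1}(V) = {x93, x94, x95} ∈ τ ✓.
Open sets in the quotient: τ_Q = {{}, {[x93=x95], [x94]}} (2 elements).
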